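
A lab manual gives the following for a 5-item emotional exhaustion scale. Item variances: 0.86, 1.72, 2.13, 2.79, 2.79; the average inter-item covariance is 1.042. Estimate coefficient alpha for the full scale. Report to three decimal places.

ΣVar(i) = 0.86 + 1.72 + 2.13 + 2.79 + 2.79 = 10.29
Sum of the 10 distinct covariances = 10 × 1.042 = 10.420
total variance = ΣVar(i) + 2·Σcov = 10.29 + 2 × 10.420 = 31.130
α = (5/4)·(1 − 10.29/31.130) = 0.837

α = 0.837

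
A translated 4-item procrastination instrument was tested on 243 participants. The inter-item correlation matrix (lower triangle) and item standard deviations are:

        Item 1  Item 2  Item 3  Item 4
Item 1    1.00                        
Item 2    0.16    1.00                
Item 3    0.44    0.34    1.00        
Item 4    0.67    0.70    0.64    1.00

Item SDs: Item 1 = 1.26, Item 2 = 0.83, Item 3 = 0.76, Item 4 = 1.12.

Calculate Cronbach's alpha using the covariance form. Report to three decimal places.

α = 0.785

Σσ²ᵢ = 1.26² + 0.83² + 0.76² + 1.12² = 4.1085
Covariances σ_ij = r_ij · s_i · s_j:
  σ(Item 1,Item 2) = 0.16 × 1.26 × 0.83 = 0.1673
  σ(Item 1,Item 3) = 0.44 × 1.26 × 0.76 = 0.4213
  σ(Item 1,Item 4) = 0.67 × 1.26 × 1.12 = 0.9455
  σ(Item 2,Item 3) = 0.34 × 0.83 × 0.76 = 0.2145
  σ(Item 2,Item 4) = 0.70 × 0.83 × 1.12 = 0.6507
  σ(Item 3,Item 4) = 0.64 × 0.76 × 1.12 = 0.5448
σ²_T = Σσ²ᵢ + 2·Σσ_ij = 4.1085 + 2 × 2.9441 = 9.9967
α = (4/3)·(1 − 4.1085/9.9967) = 0.785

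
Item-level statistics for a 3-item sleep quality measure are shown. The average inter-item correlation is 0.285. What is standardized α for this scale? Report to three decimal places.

Standardized α = k·r̄ / (1 + (k−1)·r̄) = 3 × 0.285 / (1 + 2 × 0.285)
  = 0.8550 / 1.5700 = 0.545

standardized α = 0.545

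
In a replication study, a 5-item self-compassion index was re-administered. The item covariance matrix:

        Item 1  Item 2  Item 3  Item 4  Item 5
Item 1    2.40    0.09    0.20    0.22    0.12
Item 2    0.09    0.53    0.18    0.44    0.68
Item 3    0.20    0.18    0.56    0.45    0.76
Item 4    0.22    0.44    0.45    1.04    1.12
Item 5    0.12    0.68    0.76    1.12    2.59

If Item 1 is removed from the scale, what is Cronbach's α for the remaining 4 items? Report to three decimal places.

Remaining items: Item 2, Item 3, Item 4, Item 5 (k = 4).
Σσ²ᵢ = 0.53 + 0.56 + 1.04 + 2.59 = 4.72
Var(T) = 4.72 + 2 × 3.63 = 11.98
α (item deleted) = (4/3)·(1 − 4.72/11.98) = 0.808

α = 0.808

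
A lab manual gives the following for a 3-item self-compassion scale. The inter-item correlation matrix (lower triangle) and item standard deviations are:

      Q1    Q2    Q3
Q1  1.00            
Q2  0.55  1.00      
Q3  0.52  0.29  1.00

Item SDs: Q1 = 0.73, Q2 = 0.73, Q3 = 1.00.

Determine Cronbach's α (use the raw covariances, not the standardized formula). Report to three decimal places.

Σσ²ᵢ = 0.73² + 0.73² + 1.00² = 2.0658
Covariances σ_ij = r_ij · s_i · s_j:
  σ(Q1,Q2) = 0.55 × 0.73 × 0.73 = 0.2931
  σ(Q1,Q3) = 0.52 × 0.73 × 1.00 = 0.3796
  σ(Q2,Q3) = 0.29 × 0.73 × 1.00 = 0.2117
σ²_T = Σσ²ᵢ + 2·Σσ_ij = 2.0658 + 2 × 0.8844 = 3.8346
α = (3/2)·(1 − 2.0658/3.8346) = 0.692

Cronbach's α = 0.692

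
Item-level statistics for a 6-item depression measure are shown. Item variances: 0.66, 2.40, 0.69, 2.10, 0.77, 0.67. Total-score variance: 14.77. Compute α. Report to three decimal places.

α = 0.608

Σσ²ᵢ = 0.66 + 2.40 + 0.69 + 2.10 + 0.77 + 0.67 = 7.29
α = (k/(k−1))·(1 − Σσ²ᵢ/σ²_total) = (6/5)·(1 − 7.29/14.77) = 0.608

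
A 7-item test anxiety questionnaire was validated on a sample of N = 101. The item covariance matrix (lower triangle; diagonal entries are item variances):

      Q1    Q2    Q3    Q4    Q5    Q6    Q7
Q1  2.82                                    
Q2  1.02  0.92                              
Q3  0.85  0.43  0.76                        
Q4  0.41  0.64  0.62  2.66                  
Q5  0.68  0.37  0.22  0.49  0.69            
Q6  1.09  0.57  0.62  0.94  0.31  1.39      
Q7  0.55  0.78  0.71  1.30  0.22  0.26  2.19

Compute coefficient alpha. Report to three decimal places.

sum of item variances = 2.82 + 0.92 + 0.76 + 2.66 + 0.69 + 1.39 + 2.19 = 11.43
Σ_{i<j} σ_ij = 13.08
Var(T) = 11.43 + 2 × 13.08 = 37.59
α = (k/(k−1))·(1 − sum of item variances/Var(T)) = (7/6)·(1 − 11.43/37.59) = 0.812

α = 0.812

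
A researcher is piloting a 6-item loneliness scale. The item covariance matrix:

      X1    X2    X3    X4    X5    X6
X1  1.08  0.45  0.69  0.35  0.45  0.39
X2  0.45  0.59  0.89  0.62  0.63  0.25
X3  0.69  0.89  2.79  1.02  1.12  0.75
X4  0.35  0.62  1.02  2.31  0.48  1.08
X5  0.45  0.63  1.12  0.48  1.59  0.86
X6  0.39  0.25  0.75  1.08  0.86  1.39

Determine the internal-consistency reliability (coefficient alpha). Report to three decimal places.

α = 0.808

Σσ²ᵢ = 1.08 + 0.59 + 2.79 + 2.31 + 1.59 + 1.39 = 9.75
Sum of off-diagonal covariances = 10.03
σ²_T = 9.75 + 2 × 10.03 = 29.81
α = (k/(k−1))·(1 − Σσ²ᵢ/σ²_T) = (6/5)·(1 − 9.75/29.81) = 0.808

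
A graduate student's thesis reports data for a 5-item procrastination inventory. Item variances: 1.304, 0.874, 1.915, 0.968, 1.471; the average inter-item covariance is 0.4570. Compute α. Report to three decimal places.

Σσ²ᵢ = 1.304 + 0.874 + 1.915 + 0.968 + 1.471 = 6.532
Sum of the 10 distinct covariances = 10 × 0.4570 = 4.5700
Var(T) = Σσ²ᵢ + 2·Σcov = 6.532 + 2 × 4.5700 = 15.6720
α = (5/4)·(1 − 6.532/15.6720) = 0.729

α = 0.729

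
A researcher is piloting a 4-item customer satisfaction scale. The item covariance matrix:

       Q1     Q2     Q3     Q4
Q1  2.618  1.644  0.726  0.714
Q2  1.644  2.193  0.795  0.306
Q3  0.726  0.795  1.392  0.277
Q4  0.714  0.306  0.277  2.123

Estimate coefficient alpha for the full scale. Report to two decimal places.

α = 0.69

sum of item variances = 2.618 + 2.193 + 1.392 + 2.123 = 8.326
Sum of off-diagonal covariances = 4.462
σ²_total = 8.326 + 2 × 4.462 = 17.250
α = (k/(k−1))·(1 − sum of item variances/σ²_total) = (4/3)·(1 − 8.326/17.250) = 0.69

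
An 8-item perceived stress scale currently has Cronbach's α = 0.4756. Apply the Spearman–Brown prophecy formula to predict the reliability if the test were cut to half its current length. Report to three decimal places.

Length factor m = 1/2
α' = m·α / (1 − (1−m)·α)
   = 1/2 × 0.4756 / (1 − (1 − 1/2) × 0.4756)
   = 0.2378 / 0.7622 = 0.312

predicted reliability = 0.312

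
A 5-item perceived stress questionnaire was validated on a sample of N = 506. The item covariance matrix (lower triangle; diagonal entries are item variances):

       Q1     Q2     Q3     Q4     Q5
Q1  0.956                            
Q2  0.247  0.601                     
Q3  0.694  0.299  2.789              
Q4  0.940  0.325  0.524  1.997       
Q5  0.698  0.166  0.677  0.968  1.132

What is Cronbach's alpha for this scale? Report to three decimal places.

Σσᵢ² = 0.956 + 0.601 + 2.789 + 1.997 + 1.132 = 7.475
Σ_{i<j} σ_ij = 5.538
σ²_T = 7.475 + 2 × 5.538 = 18.551
α = (k/(k−1))·(1 − Σσᵢ²/σ²_T) = (5/4)·(1 − 7.475/18.551) = 0.746

α = 0.746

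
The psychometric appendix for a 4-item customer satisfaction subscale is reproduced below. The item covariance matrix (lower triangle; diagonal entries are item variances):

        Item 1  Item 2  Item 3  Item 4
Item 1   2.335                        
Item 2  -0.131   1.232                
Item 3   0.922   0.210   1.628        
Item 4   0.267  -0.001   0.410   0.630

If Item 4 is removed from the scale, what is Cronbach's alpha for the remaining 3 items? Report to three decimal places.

Remaining items: Item 1, Item 2, Item 3 (k = 3).
Σσᵢ² = 2.335 + 1.232 + 1.628 = 5.195
total variance = 5.195 + 2 × 1.001 = 7.197
α (item deleted) = (3/2)·(1 − 5.195/7.197) = 0.417

α = 0.417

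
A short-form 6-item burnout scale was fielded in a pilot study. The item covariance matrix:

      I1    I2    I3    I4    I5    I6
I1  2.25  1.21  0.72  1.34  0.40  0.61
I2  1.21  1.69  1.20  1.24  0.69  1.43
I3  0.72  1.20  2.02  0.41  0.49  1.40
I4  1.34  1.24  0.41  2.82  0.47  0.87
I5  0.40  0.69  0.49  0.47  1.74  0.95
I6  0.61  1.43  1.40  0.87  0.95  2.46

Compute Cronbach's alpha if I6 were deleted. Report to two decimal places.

Remaining items: I1, I2, I3, I4, I5 (k = 5).
ΣVar(i) = 2.25 + 1.69 + 2.02 + 2.82 + 1.74 = 10.52
σ²_T = 10.52 + 2 × 8.17 = 26.86
α (item deleted) = (5/4)·(1 − 10.52/26.86) = 0.76

Cronbach's alpha = 0.76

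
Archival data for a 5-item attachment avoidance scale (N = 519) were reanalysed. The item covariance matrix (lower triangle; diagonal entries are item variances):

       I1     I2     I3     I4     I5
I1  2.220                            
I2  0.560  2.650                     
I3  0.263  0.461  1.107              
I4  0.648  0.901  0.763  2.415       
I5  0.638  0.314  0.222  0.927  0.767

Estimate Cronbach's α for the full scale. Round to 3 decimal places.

Cronbach's α = 0.693

Σσ²ᵢ = 2.220 + 2.650 + 1.107 + 2.415 + 0.767 = 9.159
Σ_{i<j} σ_ij = 5.697
total variance = 9.159 + 2 × 5.697 = 20.553
α = (k/(k−1))·(1 − Σσ²ᵢ/total variance) = (5/4)·(1 − 9.159/20.553) = 0.693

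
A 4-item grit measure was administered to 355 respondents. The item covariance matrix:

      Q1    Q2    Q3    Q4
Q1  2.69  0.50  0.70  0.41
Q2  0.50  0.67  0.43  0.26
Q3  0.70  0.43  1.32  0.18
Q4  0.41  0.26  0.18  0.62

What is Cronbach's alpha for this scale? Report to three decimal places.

Σσᵢ² = 2.69 + 0.67 + 1.32 + 0.62 = 5.30
Sum of off-diagonal covariances = 2.48
σ²_T = 5.30 + 2 × 2.48 = 10.26
α = (k/(k−1))·(1 − Σσᵢ²/σ²_T) = (4/3)·(1 − 5.30/10.26) = 0.645

α = 0.645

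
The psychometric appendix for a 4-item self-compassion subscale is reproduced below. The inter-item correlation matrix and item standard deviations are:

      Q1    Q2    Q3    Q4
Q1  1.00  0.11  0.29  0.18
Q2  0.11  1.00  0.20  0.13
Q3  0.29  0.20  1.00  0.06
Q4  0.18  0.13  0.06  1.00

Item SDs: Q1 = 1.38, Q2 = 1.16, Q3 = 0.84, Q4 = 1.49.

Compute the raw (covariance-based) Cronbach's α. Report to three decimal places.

Σσ²ᵢ = 1.38² + 1.16² + 0.84² + 1.49² = 6.1757
Covariances σ_ij = r_ij · s_i · s_j:
  σ(Q1,Q2) = 0.11 × 1.38 × 1.16 = 0.1761
  σ(Q1,Q3) = 0.29 × 1.38 × 0.84 = 0.3362
  σ(Q1,Q4) = 0.18 × 1.38 × 1.49 = 0.3701
  σ(Q2,Q3) = 0.20 × 1.16 × 0.84 = 0.1949
  σ(Q2,Q4) = 0.13 × 1.16 × 1.49 = 0.2247
  σ(Q3,Q4) = 0.06 × 0.84 × 1.49 = 0.0751
σ²_T = Σσ²ᵢ + 2·Σσ_ij = 6.1757 + 2 × 1.3771 = 8.9299
α = (4/3)·(1 − 6.1757/8.9299) = 0.411

Cronbach's α = 0.411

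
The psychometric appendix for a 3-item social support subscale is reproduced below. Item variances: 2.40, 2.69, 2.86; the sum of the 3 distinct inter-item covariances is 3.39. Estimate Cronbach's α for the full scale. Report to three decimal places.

Σσᵢ² = 2.40 + 2.69 + 2.86 = 7.95
Sum of distinct covariances = 3.39
total variance = Σσᵢ² + 2·Σcov = 7.95 + 2 × 3.39 = 14.73
α = (3/2)·(1 − 7.95/14.73) = 0.690

Cronbach's α = 0.690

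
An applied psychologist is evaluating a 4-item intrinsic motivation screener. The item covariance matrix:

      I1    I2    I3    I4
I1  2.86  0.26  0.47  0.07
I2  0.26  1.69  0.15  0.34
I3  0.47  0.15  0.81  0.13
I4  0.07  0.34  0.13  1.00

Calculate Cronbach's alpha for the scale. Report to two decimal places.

ΣVar(i) = 2.86 + 1.69 + 0.81 + 1.00 = 6.36
Σ_{i<j} σ_ij = 1.42
σ²_T = 6.36 + 2 × 1.42 = 9.20
α = (k/(k−1))·(1 − ΣVar(i)/σ²_T) = (4/3)·(1 − 6.36/9.20) = 0.41

α = 0.41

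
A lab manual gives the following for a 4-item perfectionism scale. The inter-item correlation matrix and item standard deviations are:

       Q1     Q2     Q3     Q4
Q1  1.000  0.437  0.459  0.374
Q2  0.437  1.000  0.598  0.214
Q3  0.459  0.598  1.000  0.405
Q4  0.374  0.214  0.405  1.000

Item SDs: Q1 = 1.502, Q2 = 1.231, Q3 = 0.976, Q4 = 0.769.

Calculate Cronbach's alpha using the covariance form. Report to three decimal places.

Σσ²ᵢ = 1.502² + 1.231² + 0.976² + 0.769² = 5.3153
Covariances σ_ij = r_ij · s_i · s_j:
  σ(Q1,Q2) = 0.437 × 1.502 × 1.231 = 0.8080
  σ(Q1,Q3) = 0.459 × 1.502 × 0.976 = 0.6729
  σ(Q1,Q4) = 0.374 × 1.502 × 0.769 = 0.4320
  σ(Q2,Q3) = 0.598 × 1.231 × 0.976 = 0.7185
  σ(Q2,Q4) = 0.214 × 1.231 × 0.769 = 0.2026
  σ(Q3,Q4) = 0.405 × 0.976 × 0.769 = 0.3040
σ²_T = Σσ²ᵢ + 2·Σσ_ij = 5.3153 + 2 × 3.1380 = 11.5913
α = (4/3)·(1 − 5.3153/11.5913) = 0.722

Cronbach's alpha = 0.722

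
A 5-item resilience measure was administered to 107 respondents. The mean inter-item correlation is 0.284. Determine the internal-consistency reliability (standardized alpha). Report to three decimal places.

α = 0.665

Standardized α = k·r̄ / (1 + (k−1)·r̄) = 5 × 0.284 / (1 + 4 × 0.284)
  = 1.4200 / 2.1360 = 0.665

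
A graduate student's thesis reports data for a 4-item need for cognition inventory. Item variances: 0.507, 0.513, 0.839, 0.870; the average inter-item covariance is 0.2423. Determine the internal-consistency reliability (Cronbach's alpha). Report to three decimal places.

Σσ²ᵢ = 0.507 + 0.513 + 0.839 + 0.870 = 2.729
Sum of the 6 distinct covariances = 6 × 0.2423 = 1.4538
total variance = Σσ²ᵢ + 2·Σcov = 2.729 + 2 × 1.4538 = 5.6366
α = (4/3)·(1 − 2.729/5.6366) = 0.688

Cronbach's alpha = 0.688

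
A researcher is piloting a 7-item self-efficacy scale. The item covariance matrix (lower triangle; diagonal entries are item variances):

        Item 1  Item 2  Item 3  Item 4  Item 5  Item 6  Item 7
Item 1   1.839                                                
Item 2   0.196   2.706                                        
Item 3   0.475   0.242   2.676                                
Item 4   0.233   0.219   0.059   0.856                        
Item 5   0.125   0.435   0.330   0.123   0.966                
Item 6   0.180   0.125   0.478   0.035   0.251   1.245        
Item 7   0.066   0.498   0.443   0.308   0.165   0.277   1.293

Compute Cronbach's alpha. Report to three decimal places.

Cronbach's alpha = 0.555

ΣVar(i) = 1.839 + 2.706 + 2.676 + 0.856 + 0.966 + 1.245 + 1.293 = 11.581
Sum of off-diagonal covariances = 5.263
σ²_T = 11.581 + 2 × 5.263 = 22.107
α = (k/(k−1))·(1 − ΣVar(i)/σ²_T) = (7/6)·(1 − 11.581/22.107) = 0.555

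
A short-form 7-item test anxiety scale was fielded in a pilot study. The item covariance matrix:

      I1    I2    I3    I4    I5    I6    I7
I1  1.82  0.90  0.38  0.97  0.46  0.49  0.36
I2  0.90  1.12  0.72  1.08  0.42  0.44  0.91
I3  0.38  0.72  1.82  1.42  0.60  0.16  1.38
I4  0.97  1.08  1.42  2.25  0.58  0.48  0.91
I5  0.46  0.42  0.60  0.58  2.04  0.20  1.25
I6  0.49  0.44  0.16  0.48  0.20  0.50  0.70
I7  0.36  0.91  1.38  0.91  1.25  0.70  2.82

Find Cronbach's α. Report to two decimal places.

ΣVar(i) = 1.82 + 1.12 + 1.82 + 2.25 + 2.04 + 0.50 + 2.82 = 12.37
Sum of off-diagonal covariances = 14.81
total variance = 12.37 + 2 × 14.81 = 41.99
α = (k/(k−1))·(1 − ΣVar(i)/total variance) = (7/6)·(1 − 12.37/41.99) = 0.82

Cronbach's α = 0.82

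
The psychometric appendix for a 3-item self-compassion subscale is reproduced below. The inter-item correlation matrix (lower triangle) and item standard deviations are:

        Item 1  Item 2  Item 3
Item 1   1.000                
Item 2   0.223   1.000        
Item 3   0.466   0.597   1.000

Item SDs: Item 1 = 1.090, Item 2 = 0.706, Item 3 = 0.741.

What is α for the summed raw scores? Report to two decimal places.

Σσ²ᵢ = 1.090² + 0.706² + 0.741² = 2.2356
Covariances σ_ij = r_ij · s_i · s_j:
  σ(Item 1,Item 2) = 0.223 × 1.090 × 0.706 = 0.1716
  σ(Item 1,Item 3) = 0.466 × 1.090 × 0.741 = 0.3764
  σ(Item 2,Item 3) = 0.597 × 0.706 × 0.741 = 0.3123
σ²_T = Σσ²ᵢ + 2·Σσ_ij = 2.2356 + 2 × 0.8603 = 3.9562
α = (3/2)·(1 − 2.2356/3.9562) = 0.65

α = 0.65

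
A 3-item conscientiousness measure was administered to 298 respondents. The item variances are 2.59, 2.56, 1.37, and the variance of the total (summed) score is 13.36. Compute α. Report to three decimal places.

ΣVar(i) = 2.59 + 2.56 + 1.37 = 6.52
α = (k/(k−1))·(1 − ΣVar(i)/σ²_T) = (3/2)·(1 − 6.52/13.36) = 0.768

α = 0.768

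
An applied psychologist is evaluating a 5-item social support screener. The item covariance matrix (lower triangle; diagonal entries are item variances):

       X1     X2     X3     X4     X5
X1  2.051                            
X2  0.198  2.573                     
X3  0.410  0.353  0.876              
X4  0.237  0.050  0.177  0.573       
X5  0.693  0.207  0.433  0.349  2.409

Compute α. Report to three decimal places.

Σσ²ᵢ = 2.051 + 2.573 + 0.876 + 0.573 + 2.409 = 8.482
Sum of the distinct covariances = 3.107
σ²_T = 8.482 + 2 × 3.107 = 14.696
α = (k/(k−1))·(1 − Σσ²ᵢ/σ²_T) = (5/4)·(1 − 8.482/14.696) = 0.529

α = 0.529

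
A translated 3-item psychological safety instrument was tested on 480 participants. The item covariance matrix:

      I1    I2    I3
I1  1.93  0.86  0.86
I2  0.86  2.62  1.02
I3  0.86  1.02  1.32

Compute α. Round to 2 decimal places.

α = 0.72

Σσᵢ² = 1.93 + 2.62 + 1.32 = 5.87
Sum of off-diagonal covariances = 2.74
total variance = 5.87 + 2 × 2.74 = 11.35
α = (k/(k−1))·(1 − Σσᵢ²/total variance) = (3/2)·(1 − 5.87/11.35) = 0.72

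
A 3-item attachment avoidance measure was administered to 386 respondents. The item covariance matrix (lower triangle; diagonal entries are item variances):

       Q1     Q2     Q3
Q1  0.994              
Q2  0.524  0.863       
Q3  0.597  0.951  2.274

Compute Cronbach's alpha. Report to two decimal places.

α = 0.75

ΣVar(i) = 0.994 + 0.863 + 2.274 = 4.131
Sum of off-diagonal covariances = 2.072
σ²_T = 4.131 + 2 × 2.072 = 8.275
α = (k/(k−1))·(1 − ΣVar(i)/σ²_T) = (3/2)·(1 − 4.131/8.275) = 0.75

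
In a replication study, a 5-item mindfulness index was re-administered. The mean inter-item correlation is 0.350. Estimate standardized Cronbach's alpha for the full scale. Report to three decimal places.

standardized Cronbach's alpha = 0.729

Standardized α = k·r̄ / (1 + (k−1)·r̄) = 5 × 0.350 / (1 + 4 × 0.350)
  = 1.7500 / 2.4000 = 0.729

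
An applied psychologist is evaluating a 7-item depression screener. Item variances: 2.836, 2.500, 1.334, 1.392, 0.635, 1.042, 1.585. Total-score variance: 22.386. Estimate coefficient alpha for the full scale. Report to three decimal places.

α = 0.577

sum of item variances = 2.836 + 2.500 + 1.334 + 1.392 + 0.635 + 1.042 + 1.585 = 11.324
α = (k/(k−1))·(1 − sum of item variances/σ²_total) = (7/6)·(1 − 11.324/22.386) = 0.577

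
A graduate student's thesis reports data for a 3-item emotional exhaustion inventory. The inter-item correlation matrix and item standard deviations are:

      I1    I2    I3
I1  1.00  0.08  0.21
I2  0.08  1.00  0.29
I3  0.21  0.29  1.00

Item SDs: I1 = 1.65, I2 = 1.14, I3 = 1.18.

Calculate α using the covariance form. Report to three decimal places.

α = 0.389

Σσ²ᵢ = 1.65² + 1.14² + 1.18² = 5.4145
Covariances σ_ij = r_ij · s_i · s_j:
  σ(I1,I2) = 0.08 × 1.65 × 1.14 = 0.1505
  σ(I1,I3) = 0.21 × 1.65 × 1.18 = 0.4089
  σ(I2,I3) = 0.29 × 1.14 × 1.18 = 0.3901
σ²_T = Σσ²ᵢ + 2·Σσ_ij = 5.4145 + 2 × 0.9495 = 7.3135
α = (3/2)·(1 − 5.4145/7.3135) = 0.389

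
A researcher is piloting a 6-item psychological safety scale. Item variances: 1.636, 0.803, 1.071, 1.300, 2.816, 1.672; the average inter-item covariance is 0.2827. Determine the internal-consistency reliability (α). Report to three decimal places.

α = 0.572

Σσ²ᵢ = 1.636 + 0.803 + 1.071 + 1.300 + 2.816 + 1.672 = 9.298
Sum of the 15 distinct covariances = 15 × 0.2827 = 4.2405
σ²_total = Σσ²ᵢ + 2·Σcov = 9.298 + 2 × 4.2405 = 17.7790
α = (6/5)·(1 − 9.298/17.7790) = 0.572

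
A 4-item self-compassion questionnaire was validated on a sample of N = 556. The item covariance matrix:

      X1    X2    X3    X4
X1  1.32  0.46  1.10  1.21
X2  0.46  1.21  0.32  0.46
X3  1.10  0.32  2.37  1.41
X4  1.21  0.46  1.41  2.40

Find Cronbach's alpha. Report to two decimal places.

Σσ²ᵢ = 1.32 + 1.21 + 2.37 + 2.40 = 7.30
Σ_{i<j} σ_ij = 4.96
total variance = 7.30 + 2 × 4.96 = 17.22
α = (k/(k−1))·(1 − Σσ²ᵢ/total variance) = (4/3)·(1 − 7.30/17.22) = 0.77

α = 0.77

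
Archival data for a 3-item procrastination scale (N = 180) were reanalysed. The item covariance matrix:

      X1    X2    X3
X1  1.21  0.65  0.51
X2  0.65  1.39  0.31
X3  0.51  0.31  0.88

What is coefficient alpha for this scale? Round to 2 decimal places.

ΣVar(i) = 1.21 + 1.39 + 0.88 = 3.48
Σ_{i<j} σ_ij = 1.47
total variance = 3.48 + 2 × 1.47 = 6.42
α = (k/(k−1))·(1 − ΣVar(i)/total variance) = (3/2)·(1 − 3.48/6.42) = 0.69

coefficient alpha = 0.69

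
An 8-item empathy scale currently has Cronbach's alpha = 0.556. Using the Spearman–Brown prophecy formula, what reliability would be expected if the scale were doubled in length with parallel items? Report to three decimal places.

predicted reliability = 0.715

Length factor m = 2
α' = m·α / (1 + (m−1)·α)
   = 2 × 0.556 / (1 + (2 − 1) × 0.556)
   = 1.1120 / 1.5560 = 0.715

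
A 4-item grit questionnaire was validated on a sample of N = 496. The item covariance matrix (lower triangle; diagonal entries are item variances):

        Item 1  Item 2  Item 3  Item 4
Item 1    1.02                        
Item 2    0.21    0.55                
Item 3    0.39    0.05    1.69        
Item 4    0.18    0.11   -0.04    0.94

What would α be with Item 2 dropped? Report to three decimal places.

Remaining items: Item 1, Item 3, Item 4 (k = 3).
ΣVar(i) = 1.02 + 1.69 + 0.94 = 3.65
σ²_total = 3.65 + 2 × 0.53 = 4.71
α (item deleted) = (3/2)·(1 − 3.65/4.71) = 0.338

α = 0.338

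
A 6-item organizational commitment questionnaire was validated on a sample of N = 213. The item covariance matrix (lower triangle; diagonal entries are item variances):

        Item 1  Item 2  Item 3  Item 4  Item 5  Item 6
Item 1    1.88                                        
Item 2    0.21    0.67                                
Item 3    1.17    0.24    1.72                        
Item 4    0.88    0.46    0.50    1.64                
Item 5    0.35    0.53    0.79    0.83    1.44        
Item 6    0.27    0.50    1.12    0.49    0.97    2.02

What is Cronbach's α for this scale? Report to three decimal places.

ΣVar(i) = 1.88 + 0.67 + 1.72 + 1.64 + 1.44 + 2.02 = 9.37
Sum of the distinct covariances = 9.31
Var(T) = 9.37 + 2 × 9.31 = 27.99
α = (k/(k−1))·(1 − ΣVar(i)/Var(T)) = (6/5)·(1 − 9.37/27.99) = 0.798

Cronbach's α = 0.798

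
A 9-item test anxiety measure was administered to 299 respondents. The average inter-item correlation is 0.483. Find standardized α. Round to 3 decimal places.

standardized α = 0.894

Standardized α = k·r̄ / (1 + (k−1)·r̄) = 9 × 0.483 / (1 + 8 × 0.483)
  = 4.3470 / 4.8640 = 0.894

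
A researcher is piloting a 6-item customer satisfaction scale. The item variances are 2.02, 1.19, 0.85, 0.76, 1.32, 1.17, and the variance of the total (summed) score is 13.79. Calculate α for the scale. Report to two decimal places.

α = 0.56

ΣVar(i) = 2.02 + 1.19 + 0.85 + 0.76 + 1.32 + 1.17 = 7.31
α = (k/(k−1))·(1 − ΣVar(i)/Var(T)) = (6/5)·(1 − 7.31/13.79) = 0.56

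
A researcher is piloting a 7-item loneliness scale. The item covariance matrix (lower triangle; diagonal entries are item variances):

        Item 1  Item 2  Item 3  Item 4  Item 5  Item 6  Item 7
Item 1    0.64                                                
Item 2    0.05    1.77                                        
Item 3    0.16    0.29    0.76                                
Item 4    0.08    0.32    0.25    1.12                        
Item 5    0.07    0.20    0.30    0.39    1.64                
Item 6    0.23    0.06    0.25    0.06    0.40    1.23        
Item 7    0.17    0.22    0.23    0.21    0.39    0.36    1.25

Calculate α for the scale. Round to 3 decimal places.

α = 0.615

ΣVar(i) = 0.64 + 1.77 + 0.76 + 1.12 + 1.64 + 1.23 + 1.25 = 8.41
Σ_{i<j} σ_ij = 4.69
σ²_total = 8.41 + 2 × 4.69 = 17.79
α = (k/(k−1))·(1 − ΣVar(i)/σ²_total) = (7/6)·(1 − 8.41/17.79) = 0.615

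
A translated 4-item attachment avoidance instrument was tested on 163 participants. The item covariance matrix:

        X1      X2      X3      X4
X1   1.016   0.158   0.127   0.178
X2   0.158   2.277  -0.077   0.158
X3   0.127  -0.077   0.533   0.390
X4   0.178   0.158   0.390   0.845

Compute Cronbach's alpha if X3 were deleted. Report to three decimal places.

α = 0.289

Remaining items: X1, X2, X4 (k = 3).
sum of item variances = 1.016 + 2.277 + 0.845 = 4.138
total variance = 4.138 + 2 × 0.494 = 5.126
α (item deleted) = (3/2)·(1 − 4.138/5.126) = 0.289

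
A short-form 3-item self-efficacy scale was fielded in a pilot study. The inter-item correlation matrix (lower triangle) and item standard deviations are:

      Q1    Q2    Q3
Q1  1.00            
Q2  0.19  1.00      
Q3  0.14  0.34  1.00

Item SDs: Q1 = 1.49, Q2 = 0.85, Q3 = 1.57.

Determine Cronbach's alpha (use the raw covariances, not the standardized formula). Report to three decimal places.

α = 0.411

Σσ²ᵢ = 1.49² + 0.85² + 1.57² = 5.4075
Covariances σ_ij = r_ij · s_i · s_j:
  σ(Q1,Q2) = 0.19 × 1.49 × 0.85 = 0.2406
  σ(Q1,Q3) = 0.14 × 1.49 × 1.57 = 0.3275
  σ(Q2,Q3) = 0.34 × 0.85 × 1.57 = 0.4537
σ²_T = Σσ²ᵢ + 2·Σσ_ij = 5.4075 + 2 × 1.0218 = 7.4511
α = (3/2)·(1 − 5.4075/7.4511) = 0.411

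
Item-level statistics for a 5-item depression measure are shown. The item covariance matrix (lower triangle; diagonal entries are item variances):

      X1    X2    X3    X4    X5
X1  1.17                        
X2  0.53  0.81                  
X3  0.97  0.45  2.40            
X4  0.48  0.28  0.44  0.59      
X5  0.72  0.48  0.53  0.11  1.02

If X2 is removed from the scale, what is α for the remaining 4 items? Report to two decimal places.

Remaining items: X1, X3, X4, X5 (k = 4).
Σσ²ᵢ = 1.17 + 2.40 + 0.59 + 1.02 = 5.18
total variance = 5.18 + 2 × 3.25 = 11.68
α (item deleted) = (4/3)·(1 − 5.18/11.68) = 0.74

α = 0.74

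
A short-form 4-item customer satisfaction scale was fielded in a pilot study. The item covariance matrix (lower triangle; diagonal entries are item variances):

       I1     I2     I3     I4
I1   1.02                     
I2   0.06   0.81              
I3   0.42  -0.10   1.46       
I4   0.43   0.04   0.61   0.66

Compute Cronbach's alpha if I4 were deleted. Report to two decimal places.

Remaining items: I1, I2, I3 (k = 3).
Σσ²ᵢ = 1.02 + 0.81 + 1.46 = 3.29
σ²_T = 3.29 + 2 × 0.38 = 4.05
α (item deleted) = (3/2)·(1 − 3.29/4.05) = 0.28

α = 0.28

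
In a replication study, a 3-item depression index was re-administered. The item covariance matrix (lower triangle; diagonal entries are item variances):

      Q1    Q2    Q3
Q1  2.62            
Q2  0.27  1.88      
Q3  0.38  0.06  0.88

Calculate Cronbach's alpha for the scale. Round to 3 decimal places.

α = 0.313

sum of item variances = 2.62 + 1.88 + 0.88 = 5.38
Sum of off-diagonal covariances = 0.71
σ²_T = 5.38 + 2 × 0.71 = 6.80
α = (k/(k−1))·(1 − sum of item variances/σ²_T) = (3/2)·(1 − 5.38/6.80) = 0.313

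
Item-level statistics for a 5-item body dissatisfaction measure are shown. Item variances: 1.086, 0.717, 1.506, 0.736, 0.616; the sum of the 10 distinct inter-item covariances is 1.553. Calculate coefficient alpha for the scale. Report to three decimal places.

α = 0.500

sum of item variances = 1.086 + 0.717 + 1.506 + 0.736 + 0.616 = 4.661
Sum of distinct covariances = 1.553
σ²_total = sum of item variances + 2·Σcov = 4.661 + 2 × 1.553 = 7.767
α = (5/4)·(1 − 4.661/7.767) = 0.500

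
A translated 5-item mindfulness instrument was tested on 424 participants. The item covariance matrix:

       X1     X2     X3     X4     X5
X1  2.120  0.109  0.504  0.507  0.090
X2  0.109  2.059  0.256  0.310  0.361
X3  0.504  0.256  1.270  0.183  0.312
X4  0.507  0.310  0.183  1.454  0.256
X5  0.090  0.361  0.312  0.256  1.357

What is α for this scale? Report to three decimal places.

Σσ²ᵢ = 2.120 + 2.059 + 1.270 + 1.454 + 1.357 = 8.260
Σ_{i<j} σ_ij = 2.888
σ²_total = 8.260 + 2 × 2.888 = 14.036
α = (k/(k−1))·(1 − Σσ²ᵢ/σ²_total) = (5/4)·(1 − 8.260/14.036) = 0.514

α = 0.514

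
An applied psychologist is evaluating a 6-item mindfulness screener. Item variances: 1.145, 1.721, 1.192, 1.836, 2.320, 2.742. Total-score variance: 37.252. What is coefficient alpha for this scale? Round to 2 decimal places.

sum of item variances = 1.145 + 1.721 + 1.192 + 1.836 + 2.320 + 2.742 = 10.956
α = (k/(k−1))·(1 − sum of item variances/σ²_total) = (6/5)·(1 − 10.956/37.252) = 0.85

α = 0.85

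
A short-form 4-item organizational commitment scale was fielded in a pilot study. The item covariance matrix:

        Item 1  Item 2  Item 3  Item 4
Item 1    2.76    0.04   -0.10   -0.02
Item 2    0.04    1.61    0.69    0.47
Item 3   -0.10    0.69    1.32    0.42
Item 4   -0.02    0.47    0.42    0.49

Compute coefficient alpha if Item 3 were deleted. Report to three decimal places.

α = 0.252

Remaining items: Item 1, Item 2, Item 4 (k = 3).
sum of item variances = 2.76 + 1.61 + 0.49 = 4.86
σ²_total = 4.86 + 2 × 0.49 = 5.84
α (item deleted) = (3/2)·(1 − 4.86/5.84) = 0.252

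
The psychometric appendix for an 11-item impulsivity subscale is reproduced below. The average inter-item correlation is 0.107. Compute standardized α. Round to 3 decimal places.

Standardized α = k·r̄ / (1 + (k−1)·r̄) = 11 × 0.107 / (1 + 10 × 0.107)
  = 1.1770 / 2.0700 = 0.569

α = 0.569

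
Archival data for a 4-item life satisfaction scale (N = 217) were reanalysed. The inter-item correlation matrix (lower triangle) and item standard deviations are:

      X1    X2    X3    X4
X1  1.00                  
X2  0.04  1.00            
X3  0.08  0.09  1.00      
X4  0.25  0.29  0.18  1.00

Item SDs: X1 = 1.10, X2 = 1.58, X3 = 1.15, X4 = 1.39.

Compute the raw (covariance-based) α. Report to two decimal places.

α = 0.43

Σσ²ᵢ = 1.10² + 1.58² + 1.15² + 1.39² = 6.9610
Covariances σ_ij = r_ij · s_i · s_j:
  σ(X1,X2) = 0.04 × 1.10 × 1.58 = 0.0695
  σ(X1,X3) = 0.08 × 1.10 × 1.15 = 0.1012
  σ(X1,X4) = 0.25 × 1.10 × 1.39 = 0.3822
  σ(X2,X3) = 0.09 × 1.58 × 1.15 = 0.1635
  σ(X2,X4) = 0.29 × 1.58 × 1.39 = 0.6369
  σ(X3,X4) = 0.18 × 1.15 × 1.39 = 0.2877
σ²_T = Σσ²ᵢ + 2·Σσ_ij = 6.9610 + 2 × 1.6410 = 10.2430
α = (4/3)·(1 − 6.9610/10.2430) = 0.43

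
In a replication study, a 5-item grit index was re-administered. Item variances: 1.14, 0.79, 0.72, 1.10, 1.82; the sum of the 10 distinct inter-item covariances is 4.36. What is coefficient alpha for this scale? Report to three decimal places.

coefficient alpha = 0.763

ΣVar(i) = 1.14 + 0.79 + 0.72 + 1.10 + 1.82 = 5.57
Sum of distinct covariances = 4.36
total variance = ΣVar(i) + 2·Σcov = 5.57 + 2 × 4.36 = 14.29
α = (5/4)·(1 − 5.57/14.29) = 0.763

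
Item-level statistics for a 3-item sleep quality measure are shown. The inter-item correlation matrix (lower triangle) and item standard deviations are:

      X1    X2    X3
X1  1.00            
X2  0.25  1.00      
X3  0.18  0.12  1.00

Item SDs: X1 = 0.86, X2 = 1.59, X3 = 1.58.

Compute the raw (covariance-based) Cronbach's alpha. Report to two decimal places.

α = 0.35

Σσ²ᵢ = 0.86² + 1.59² + 1.58² = 5.7641
Covariances σ_ij = r_ij · s_i · s_j:
  σ(X1,X2) = 0.25 × 0.86 × 1.59 = 0.3418
  σ(X1,X3) = 0.18 × 0.86 × 1.58 = 0.2446
  σ(X2,X3) = 0.12 × 1.59 × 1.58 = 0.3015
σ²_T = Σσ²ᵢ + 2·Σσ_ij = 5.7641 + 2 × 0.8879 = 7.5399
α = (3/2)·(1 − 5.7641/7.5399) = 0.35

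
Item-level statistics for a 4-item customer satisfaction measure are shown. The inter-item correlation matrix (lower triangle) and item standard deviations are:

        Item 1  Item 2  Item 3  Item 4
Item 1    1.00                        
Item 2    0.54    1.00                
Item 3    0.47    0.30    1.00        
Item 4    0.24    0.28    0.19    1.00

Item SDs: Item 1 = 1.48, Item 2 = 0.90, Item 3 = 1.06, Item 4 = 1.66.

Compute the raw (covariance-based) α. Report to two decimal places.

α = 0.63

Σσ²ᵢ = 1.48² + 0.90² + 1.06² + 1.66² = 6.8796
Covariances σ_ij = r_ij · s_i · s_j:
  σ(Item 1,Item 2) = 0.54 × 1.48 × 0.90 = 0.7193
  σ(Item 1,Item 3) = 0.47 × 1.48 × 1.06 = 0.7373
  σ(Item 1,Item 4) = 0.24 × 1.48 × 1.66 = 0.5896
  σ(Item 2,Item 3) = 0.30 × 0.90 × 1.06 = 0.2862
  σ(Item 2,Item 4) = 0.28 × 0.90 × 1.66 = 0.4183
  σ(Item 3,Item 4) = 0.19 × 1.06 × 1.66 = 0.3343
σ²_T = Σσ²ᵢ + 2·Σσ_ij = 6.8796 + 2 × 3.0850 = 13.0496
α = (4/3)·(1 − 6.8796/13.0496) = 0.63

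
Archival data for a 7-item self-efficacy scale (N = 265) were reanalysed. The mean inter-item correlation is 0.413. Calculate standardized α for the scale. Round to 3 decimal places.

Standardized α = k·r̄ / (1 + (k−1)·r̄) = 7 × 0.413 / (1 + 6 × 0.413)
  = 2.8910 / 3.4780 = 0.831

α = 0.831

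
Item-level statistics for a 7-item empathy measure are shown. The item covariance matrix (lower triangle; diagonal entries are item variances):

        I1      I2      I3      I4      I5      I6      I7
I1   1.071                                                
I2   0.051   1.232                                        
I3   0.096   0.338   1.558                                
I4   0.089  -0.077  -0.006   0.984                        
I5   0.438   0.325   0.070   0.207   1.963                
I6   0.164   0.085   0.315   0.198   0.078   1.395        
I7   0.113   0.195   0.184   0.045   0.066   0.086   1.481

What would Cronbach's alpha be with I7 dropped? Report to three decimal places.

Cronbach's alpha = 0.440

Remaining items: I1, I2, I3, I4, I5, I6 (k = 6).
Σσ²ᵢ = 1.071 + 1.232 + 1.558 + 0.984 + 1.963 + 1.395 = 8.203
Var(T) = 8.203 + 2 × 2.371 = 12.945
α (item deleted) = (6/5)·(1 − 8.203/12.945) = 0.440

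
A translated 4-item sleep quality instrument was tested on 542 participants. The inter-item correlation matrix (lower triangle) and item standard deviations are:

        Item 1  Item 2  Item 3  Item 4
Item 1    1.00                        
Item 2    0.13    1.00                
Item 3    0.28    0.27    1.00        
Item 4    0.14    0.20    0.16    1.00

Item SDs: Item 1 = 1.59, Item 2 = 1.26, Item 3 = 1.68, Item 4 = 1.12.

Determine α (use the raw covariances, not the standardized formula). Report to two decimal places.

Σσ²ᵢ = 1.59² + 1.26² + 1.68² + 1.12² = 8.1925
Covariances σ_ij = r_ij · s_i · s_j:
  σ(Item 1,Item 2) = 0.13 × 1.59 × 1.26 = 0.2604
  σ(Item 1,Item 3) = 0.28 × 1.59 × 1.68 = 0.7479
  σ(Item 1,Item 4) = 0.14 × 1.59 × 1.12 = 0.2493
  σ(Item 2,Item 3) = 0.27 × 1.26 × 1.68 = 0.5715
  σ(Item 2,Item 4) = 0.20 × 1.26 × 1.12 = 0.2822
  σ(Item 3,Item 4) = 0.16 × 1.68 × 1.12 = 0.3011
σ²_T = Σσ²ᵢ + 2·Σσ_ij = 8.1925 + 2 × 2.4124 = 13.0173
α = (4/3)·(1 − 8.1925/13.0173) = 0.49

α = 0.49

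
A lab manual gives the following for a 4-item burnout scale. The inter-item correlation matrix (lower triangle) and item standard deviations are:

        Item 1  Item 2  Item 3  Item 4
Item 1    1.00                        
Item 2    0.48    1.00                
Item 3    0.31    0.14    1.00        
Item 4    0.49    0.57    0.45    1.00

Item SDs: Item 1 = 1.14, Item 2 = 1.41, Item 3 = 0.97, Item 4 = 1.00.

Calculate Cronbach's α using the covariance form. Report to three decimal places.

α = 0.724

Σσ²ᵢ = 1.14² + 1.41² + 0.97² + 1.00² = 5.2286
Covariances σ_ij = r_ij · s_i · s_j:
  σ(Item 1,Item 2) = 0.48 × 1.14 × 1.41 = 0.7716
  σ(Item 1,Item 3) = 0.31 × 1.14 × 0.97 = 0.3428
  σ(Item 1,Item 4) = 0.49 × 1.14 × 1.00 = 0.5586
  σ(Item 2,Item 3) = 0.14 × 1.41 × 0.97 = 0.1915
  σ(Item 2,Item 4) = 0.57 × 1.41 × 1.00 = 0.8037
  σ(Item 3,Item 4) = 0.45 × 0.97 × 1.00 = 0.4365
σ²_T = Σσ²ᵢ + 2·Σσ_ij = 5.2286 + 2 × 3.1047 = 11.4380
α = (4/3)·(1 − 5.2286/11.4380) = 0.724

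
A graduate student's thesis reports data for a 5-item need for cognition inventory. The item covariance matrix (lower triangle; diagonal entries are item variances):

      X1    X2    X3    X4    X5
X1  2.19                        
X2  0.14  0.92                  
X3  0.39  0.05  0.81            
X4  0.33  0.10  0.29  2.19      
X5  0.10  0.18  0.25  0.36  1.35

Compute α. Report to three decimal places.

Σσᵢ² = 2.19 + 0.92 + 0.81 + 2.19 + 1.35 = 7.46
Sum of the distinct covariances = 2.19
Var(T) = 7.46 + 2 × 2.19 = 11.84
α = (k/(k−1))·(1 − Σσᵢ²/Var(T)) = (5/4)·(1 − 7.46/11.84) = 0.462

α = 0.462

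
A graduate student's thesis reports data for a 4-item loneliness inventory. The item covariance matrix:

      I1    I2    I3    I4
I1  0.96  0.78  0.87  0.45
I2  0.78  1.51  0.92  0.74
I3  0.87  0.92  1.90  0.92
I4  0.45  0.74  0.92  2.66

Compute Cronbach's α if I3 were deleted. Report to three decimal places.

Remaining items: I1, I2, I4 (k = 3).
ΣVar(i) = 0.96 + 1.51 + 2.66 = 5.13
σ²_T = 5.13 + 2 × 1.97 = 9.07
α (item deleted) = (3/2)·(1 − 5.13/9.07) = 0.652

Cronbach's α = 0.652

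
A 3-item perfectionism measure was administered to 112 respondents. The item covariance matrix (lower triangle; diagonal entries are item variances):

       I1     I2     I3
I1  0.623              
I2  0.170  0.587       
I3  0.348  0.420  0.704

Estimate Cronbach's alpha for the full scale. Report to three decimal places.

ΣVar(i) = 0.623 + 0.587 + 0.704 = 1.914
Sum of off-diagonal covariances = 0.938
Var(T) = 1.914 + 2 × 0.938 = 3.790
α = (k/(k−1))·(1 − ΣVar(i)/Var(T)) = (3/2)·(1 − 1.914/3.790) = 0.742

Cronbach's alpha = 0.742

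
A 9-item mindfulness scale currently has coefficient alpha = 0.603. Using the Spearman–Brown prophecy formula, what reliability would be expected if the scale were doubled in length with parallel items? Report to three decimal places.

Length factor m = 2
α' = m·α / (1 + (m−1)·α)
   = 2 × 0.603 / (1 + (2 − 1) × 0.603)
   = 1.2060 / 1.6030 = 0.752

predicted reliability = 0.752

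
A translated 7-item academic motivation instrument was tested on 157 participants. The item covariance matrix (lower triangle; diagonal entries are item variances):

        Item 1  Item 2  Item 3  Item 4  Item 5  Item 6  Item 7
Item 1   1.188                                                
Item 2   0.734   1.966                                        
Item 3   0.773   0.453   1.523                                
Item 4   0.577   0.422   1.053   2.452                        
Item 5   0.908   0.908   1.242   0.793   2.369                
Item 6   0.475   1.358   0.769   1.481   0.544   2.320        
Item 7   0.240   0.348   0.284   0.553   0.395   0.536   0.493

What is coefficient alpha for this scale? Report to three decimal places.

Σσᵢ² = 1.188 + 1.966 + 1.523 + 2.452 + 2.369 + 2.320 + 0.493 = 12.311
Sum of off-diagonal covariances = 14.846
total variance = 12.311 + 2 × 14.846 = 42.003
α = (k/(k−1))·(1 − Σσᵢ²/total variance) = (7/6)·(1 − 12.311/42.003) = 0.825

α = 0.825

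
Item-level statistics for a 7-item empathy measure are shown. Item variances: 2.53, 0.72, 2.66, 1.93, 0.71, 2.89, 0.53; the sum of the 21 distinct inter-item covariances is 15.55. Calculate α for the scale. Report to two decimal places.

ΣVar(i) = 2.53 + 0.72 + 2.66 + 1.93 + 0.71 + 2.89 + 0.53 = 11.97
Sum of distinct covariances = 15.55
Var(T) = ΣVar(i) + 2·Σcov = 11.97 + 2 × 15.55 = 43.07
α = (7/6)·(1 − 11.97/43.07) = 0.84

α = 0.84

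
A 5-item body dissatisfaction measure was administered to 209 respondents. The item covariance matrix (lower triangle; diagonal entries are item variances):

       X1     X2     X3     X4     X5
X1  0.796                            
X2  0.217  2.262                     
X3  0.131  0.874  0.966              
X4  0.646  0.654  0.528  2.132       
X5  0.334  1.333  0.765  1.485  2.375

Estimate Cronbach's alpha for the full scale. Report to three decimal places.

Σσ²ᵢ = 0.796 + 2.262 + 0.966 + 2.132 + 2.375 = 8.531
Sum of off-diagonal covariances = 6.967
σ²_total = 8.531 + 2 × 6.967 = 22.465
α = (k/(k−1))·(1 − Σσ²ᵢ/σ²_total) = (5/4)·(1 − 8.531/22.465) = 0.775

α = 0.775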